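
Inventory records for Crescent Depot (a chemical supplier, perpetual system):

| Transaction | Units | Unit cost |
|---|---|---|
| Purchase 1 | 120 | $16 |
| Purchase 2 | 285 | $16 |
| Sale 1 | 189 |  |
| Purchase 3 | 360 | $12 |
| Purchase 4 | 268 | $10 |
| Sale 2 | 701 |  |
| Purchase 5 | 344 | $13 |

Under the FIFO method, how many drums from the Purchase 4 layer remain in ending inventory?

143

Sale 1 (189) [FIFO — oldest first]: 120 @ $16 + 69 @ $16 = $3,024
Sale 2 (701) [FIFO — oldest first]: 216 @ $16 + 360 @ $12 + 125 @ $10 = $9,026
Total COGS = $3,024 + $9,026 = $12,050
Ending inventory: 143 @ $10 + 344 @ $13 = $5,902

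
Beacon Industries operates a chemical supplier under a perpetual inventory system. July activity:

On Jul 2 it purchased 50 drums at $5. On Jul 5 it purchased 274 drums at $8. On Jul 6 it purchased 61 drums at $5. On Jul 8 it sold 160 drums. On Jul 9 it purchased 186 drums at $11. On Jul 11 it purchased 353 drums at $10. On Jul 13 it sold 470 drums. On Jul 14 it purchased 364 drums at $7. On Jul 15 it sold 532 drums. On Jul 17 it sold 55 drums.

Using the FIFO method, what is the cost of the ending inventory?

Jul 8, 160 sold [FIFO — oldest first]: 50 @ $5 + 110 @ $8 = $1,130
Jul 13, 470 sold [FIFO — oldest first]: 164 @ $8 + 61 @ $5 + 186 @ $11 + 59 @ $10 = $4,253
Jul 15, 532 sold [FIFO — oldest first]: 294 @ $10 + 238 @ $7 = $4,606
Jul 17, 55 sold [FIFO — oldest first]: 55 @ $7 = $385
Total COGS = $1,130 + $4,253 + $4,606 + $385 = $10,374
Ending inventory: 71 @ $7 = $497

Ending inventory = $497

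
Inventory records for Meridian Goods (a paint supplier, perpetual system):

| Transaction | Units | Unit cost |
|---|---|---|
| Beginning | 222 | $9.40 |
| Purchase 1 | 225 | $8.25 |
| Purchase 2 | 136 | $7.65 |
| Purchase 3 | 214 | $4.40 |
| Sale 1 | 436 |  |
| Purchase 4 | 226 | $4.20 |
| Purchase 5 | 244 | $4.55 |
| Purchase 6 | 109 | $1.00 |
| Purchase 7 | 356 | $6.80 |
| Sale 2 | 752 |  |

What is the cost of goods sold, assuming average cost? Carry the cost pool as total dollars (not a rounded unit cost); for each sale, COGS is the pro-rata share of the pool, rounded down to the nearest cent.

COGS = $7,461.40

After Beginning: 222 on hand, pool $2,086.80 (≈ $9.4000 each)
After Purchase 1: 447 on hand, pool $3,943.05 (≈ $8.8211 each)
After Purchase 2: 583 on hand, pool $4,983.45 (≈ $8.5479 each)
After Purchase 3: 797 on hand, pool $5,925.05 (≈ $7.4342 each)
Sale 1, sell 436: 436/797 × $5,925.05 → $3,241.30
After Purchase 4: 587 on hand, pool $3,632.95 (≈ $6.1890 each)
After Purchase 5: 831 on hand, pool $4,743.15 (≈ $5.7078 each)
After Purchase 6: 940 on hand, pool $4,852.15 (≈ $5.1619 each)
After Purchase 7: 1296 on hand, pool $7,272.95 (≈ $5.6118 each)
Sale 2, sell 752: 752/1296 × $7,272.95 → $4,220.10
Total COGS = $3,241.30 + $4,220.10 = $7,461.40
Ending inventory (cost pool remaining) = $3,052.85
Check: goods available $10,514.25 = COGS $7,461.40 + ending $3,052.85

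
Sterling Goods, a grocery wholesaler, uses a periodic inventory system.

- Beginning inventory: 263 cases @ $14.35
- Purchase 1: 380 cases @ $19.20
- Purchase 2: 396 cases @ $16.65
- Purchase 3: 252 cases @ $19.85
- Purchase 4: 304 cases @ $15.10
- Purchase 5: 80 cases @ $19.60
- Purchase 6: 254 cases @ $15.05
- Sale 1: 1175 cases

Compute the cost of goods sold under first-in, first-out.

Sale 1 (1175) [FIFO — oldest first]: 263 @ $14.35 + 380 @ $19.20 + 396 @ $16.65 + 136 @ $19.85 = $20,363.05
Ending inventory: 116 @ $19.85 + 304 @ $15.10 + 80 @ $19.60 + 254 @ $15.05 = $12,283.70

COGS = $20,363.05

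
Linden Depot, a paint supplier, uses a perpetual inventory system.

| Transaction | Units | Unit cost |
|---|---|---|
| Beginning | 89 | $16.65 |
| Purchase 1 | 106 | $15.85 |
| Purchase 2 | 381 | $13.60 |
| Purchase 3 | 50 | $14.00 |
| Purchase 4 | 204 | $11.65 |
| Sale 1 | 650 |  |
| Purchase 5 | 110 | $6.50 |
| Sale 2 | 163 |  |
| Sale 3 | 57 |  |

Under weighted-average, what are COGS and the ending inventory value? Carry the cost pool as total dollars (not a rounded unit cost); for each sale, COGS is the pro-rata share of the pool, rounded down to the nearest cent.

After Beginning: 89 on hand, pool $1,481.85 (≈ $16.6500 each)
After Purchase 1: 195 on hand, pool $3,161.95 (≈ $16.2151 each)
After Purchase 2: 576 on hand, pool $8,343.55 (≈ $14.4853 each)
After Purchase 3: 626 on hand, pool $9,043.55 (≈ $14.4466 each)
After Purchase 4: 830 on hand, pool $11,420.15 (≈ $13.7592 each)
Sale 1, sell 650: 650/830 × $11,420.15 → $8,943.49
After Purchase 5: 290 on hand, pool $3,191.66 (≈ $11.0057 each)
Sale 2, sell 163: 163/290 × $3,191.66 → $1,793.93
Sale 3, sell 57: 57/127 × $1,397.73 → $627.32
Total COGS = $8,943.49 + $1,793.93 + $627.32 = $11,364.74
Ending inventory (cost pool remaining) = $770.41

COGS = $11,364.74; ending inventory = $770.41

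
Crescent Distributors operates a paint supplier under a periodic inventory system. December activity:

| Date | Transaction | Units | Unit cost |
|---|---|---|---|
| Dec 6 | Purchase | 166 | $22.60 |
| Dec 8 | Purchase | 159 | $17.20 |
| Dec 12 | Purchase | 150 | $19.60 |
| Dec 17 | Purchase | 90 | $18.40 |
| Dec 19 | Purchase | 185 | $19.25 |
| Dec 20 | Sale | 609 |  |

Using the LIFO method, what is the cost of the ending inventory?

Ending inventory = $3,186.60

Dec 20, 609 sold [LIFO — newest first]: 185 @ $19.25 + 90 @ $18.40 + 150 @ $19.60 + 159 @ $17.20 + 25 @ $22.60 = $11,457.05
Ending inventory: 141 @ $22.60 = $3,186.60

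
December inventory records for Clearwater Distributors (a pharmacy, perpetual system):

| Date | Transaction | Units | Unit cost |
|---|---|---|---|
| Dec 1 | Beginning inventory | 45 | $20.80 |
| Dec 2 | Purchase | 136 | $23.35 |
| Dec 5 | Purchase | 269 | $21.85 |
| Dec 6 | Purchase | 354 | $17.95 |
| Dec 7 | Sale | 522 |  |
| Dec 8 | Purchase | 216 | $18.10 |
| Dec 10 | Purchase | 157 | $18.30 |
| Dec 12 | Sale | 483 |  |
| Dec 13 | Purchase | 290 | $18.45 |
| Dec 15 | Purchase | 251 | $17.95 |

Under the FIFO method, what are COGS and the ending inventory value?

COGS = $19,981.65; ending inventory = $13,000.55

Dec 7, 522 sold [FIFO — oldest first]: 45 @ $20.80 + 136 @ $23.35 + 269 @ $21.85 + 72 @ $17.95 = $11,281.65
Dec 12, 483 sold [FIFO — oldest first]: 282 @ $17.95 + 201 @ $18.10 = $8,700.00
Total COGS = $11,281.65 + $8,700.00 = $19,981.65
Ending inventory: 15 @ $18.10 + 157 @ $18.30 + 290 @ $18.45 + 251 @ $17.95 = $13,000.55
Check: goods available $32,982.20 = COGS $19,981.65 + ending $13,000.55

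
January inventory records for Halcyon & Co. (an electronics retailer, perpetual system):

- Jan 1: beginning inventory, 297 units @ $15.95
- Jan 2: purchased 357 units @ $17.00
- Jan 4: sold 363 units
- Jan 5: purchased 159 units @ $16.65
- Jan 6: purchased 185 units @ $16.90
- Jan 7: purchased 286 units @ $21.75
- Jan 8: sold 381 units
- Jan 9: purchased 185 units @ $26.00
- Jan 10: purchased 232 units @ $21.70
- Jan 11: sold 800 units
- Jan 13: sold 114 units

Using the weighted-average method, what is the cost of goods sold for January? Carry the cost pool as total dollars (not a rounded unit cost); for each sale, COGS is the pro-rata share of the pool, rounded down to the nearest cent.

After Jan 1: 297 on hand, pool $4,737.15 (≈ $15.9500 each)
After Jan 2: 654 on hand, pool $10,806.15 (≈ $16.5232 each)
Jan 4, sell 363: 363/654 × $10,806.15 → $5,997.90
After Jan 5: 450 on hand, pool $7,455.60 (≈ $16.5680 each)
After Jan 6: 635 on hand, pool $10,582.10 (≈ $16.6647 each)
After Jan 7: 921 on hand, pool $16,802.60 (≈ $18.2439 each)
Jan 8, sell 381: 381/921 × $16,802.60 → $6,950.91
After Jan 9: 725 on hand, pool $14,661.69 (≈ $20.2230 each)
After Jan 10: 957 on hand, pool $19,696.09 (≈ $20.5811 each)
Jan 11, sell 800: 800/957 × $19,696.09 → $16,464.86
Jan 13, sell 114: 114/157 × $3,231.23 → $2,346.24
Total COGS = $5,997.90 + $6,950.91 + $16,464.86 + $2,346.24 = $31,759.91
Ending inventory (cost pool remaining) = $884.99
Check: goods available $32,644.90 = COGS $31,759.91 + ending $884.99

COGS = $31,759.91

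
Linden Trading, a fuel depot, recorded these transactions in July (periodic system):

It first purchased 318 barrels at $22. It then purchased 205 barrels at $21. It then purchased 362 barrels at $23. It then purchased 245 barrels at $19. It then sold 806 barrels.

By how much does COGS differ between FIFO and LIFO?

FIFO COGS: 318 @ $22 + 205 @ $21 + 283 @ $23 = $17,810
LIFO COGS: 245 @ $19 + 362 @ $23 + 199 @ $21 = $17,160
Difference = |$17,810 − $17,160| = $650

$650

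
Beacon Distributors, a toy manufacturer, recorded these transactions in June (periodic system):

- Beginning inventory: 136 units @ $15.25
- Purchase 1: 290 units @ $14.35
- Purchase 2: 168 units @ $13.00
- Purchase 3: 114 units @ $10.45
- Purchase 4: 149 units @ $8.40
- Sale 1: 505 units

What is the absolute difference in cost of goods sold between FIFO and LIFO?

FIFO COGS: 136 @ $15.25 + 290 @ $14.35 + 79 @ $13.00 = $7,262.50
LIFO COGS: 149 @ $8.40 + 114 @ $10.45 + 168 @ $13.00 + 74 @ $14.35 = $5,688.80
Difference = |$7,262.50 − $5,688.80| = $1,573.70

$1,573.70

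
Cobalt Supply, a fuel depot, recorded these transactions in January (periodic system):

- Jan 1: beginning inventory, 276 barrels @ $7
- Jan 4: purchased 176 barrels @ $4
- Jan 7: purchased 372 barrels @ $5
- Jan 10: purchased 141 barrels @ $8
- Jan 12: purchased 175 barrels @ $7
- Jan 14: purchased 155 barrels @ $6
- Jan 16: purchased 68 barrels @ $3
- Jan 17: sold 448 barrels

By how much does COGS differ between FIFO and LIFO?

FIFO COGS: 276 @ $7 + 172 @ $4 = $2,620
LIFO COGS: 68 @ $3 + 155 @ $6 + 175 @ $7 + 50 @ $8 = $2,759
Difference = |$2,620 − $2,759| = $139

$139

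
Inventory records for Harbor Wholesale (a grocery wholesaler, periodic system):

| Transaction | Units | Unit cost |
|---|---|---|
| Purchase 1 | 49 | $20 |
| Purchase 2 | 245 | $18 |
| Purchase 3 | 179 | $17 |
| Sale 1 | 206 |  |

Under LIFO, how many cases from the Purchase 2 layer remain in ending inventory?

Sale 1 (206) [LIFO — newest first]: 179 @ $17 + 27 @ $18 = $3,529
Ending inventory: 49 @ $20 + 218 @ $18 = $4,904
Check: goods available $8,433 = COGS $3,529 + ending $4,904

218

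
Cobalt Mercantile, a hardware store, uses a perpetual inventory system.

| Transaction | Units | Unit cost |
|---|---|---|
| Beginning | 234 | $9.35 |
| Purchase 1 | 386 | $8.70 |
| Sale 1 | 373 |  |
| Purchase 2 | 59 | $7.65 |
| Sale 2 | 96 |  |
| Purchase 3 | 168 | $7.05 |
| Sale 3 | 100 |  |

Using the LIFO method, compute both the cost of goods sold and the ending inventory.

COGS = $4,738.95; ending inventory = $2,442.90

Sale 1 (373) [LIFO — newest first]: 373 @ $8.70 = $3,245.10
Sale 2 (96) [LIFO — newest first]: 59 @ $7.65 + 13 @ $8.70 + 24 @ $9.35 = $788.85
Sale 3 (100) [LIFO — newest first]: 100 @ $7.05 = $705.00
Total COGS = $3,245.10 + $788.85 + $705.00 = $4,738.95
Ending inventory: 210 @ $9.35 + 68 @ $7.05 = $2,442.90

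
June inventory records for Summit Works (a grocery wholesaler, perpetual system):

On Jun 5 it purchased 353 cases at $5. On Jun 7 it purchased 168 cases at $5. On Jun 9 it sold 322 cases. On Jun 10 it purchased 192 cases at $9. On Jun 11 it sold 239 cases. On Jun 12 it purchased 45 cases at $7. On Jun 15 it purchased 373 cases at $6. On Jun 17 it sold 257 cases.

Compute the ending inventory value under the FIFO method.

Ending inventory = $1,878

Jun 9, 322 sold [FIFO — oldest first]: 322 @ $5 = $1,610
Jun 11, 239 sold [FIFO — oldest first]: 31 @ $5 + 168 @ $5 + 40 @ $9 = $1,355
Jun 17, 257 sold [FIFO — oldest first]: 152 @ $9 + 45 @ $7 + 60 @ $6 = $2,043
Total COGS = $1,610 + $1,355 + $2,043 = $5,008
Ending inventory: 313 @ $6 = $1,878
Check: goods available $6,886 = COGS $5,008 + ending $1,878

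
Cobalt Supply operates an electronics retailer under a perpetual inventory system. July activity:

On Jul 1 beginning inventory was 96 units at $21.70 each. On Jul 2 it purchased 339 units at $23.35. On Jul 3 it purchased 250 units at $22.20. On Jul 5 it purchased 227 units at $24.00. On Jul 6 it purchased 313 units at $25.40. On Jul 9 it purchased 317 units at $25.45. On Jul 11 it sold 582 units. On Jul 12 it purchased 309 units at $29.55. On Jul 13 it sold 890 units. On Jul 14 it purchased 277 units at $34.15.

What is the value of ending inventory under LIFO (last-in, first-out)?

Ending inventory = $18,150.80

Jul 11, 582 sold [LIFO — newest first]: 317 @ $25.45 + 265 @ $25.40 = $14,798.65
Jul 13, 890 sold [LIFO — newest first]: 309 @ $29.55 + 48 @ $25.40 + 227 @ $24.00 + 250 @ $22.20 + 56 @ $23.35 = $22,655.75
Total COGS = $14,798.65 + $22,655.75 = $37,454.40
Ending inventory: 96 @ $21.70 + 283 @ $23.35 + 277 @ $34.15 = $18,150.80
Check: goods available $55,605.20 = COGS $37,454.40 + ending $18,150.80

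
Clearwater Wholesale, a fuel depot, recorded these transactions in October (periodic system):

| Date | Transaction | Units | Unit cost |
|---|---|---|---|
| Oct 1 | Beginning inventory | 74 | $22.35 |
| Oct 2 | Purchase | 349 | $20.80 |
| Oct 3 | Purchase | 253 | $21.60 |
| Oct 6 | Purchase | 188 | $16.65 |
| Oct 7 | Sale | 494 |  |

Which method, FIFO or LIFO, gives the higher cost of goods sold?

FIFO

FIFO COGS: 74 @ $22.35 + 349 @ $20.80 + 71 @ $21.60 = $10,446.70
LIFO COGS: 188 @ $16.65 + 253 @ $21.60 + 53 @ $20.80 = $9,697.40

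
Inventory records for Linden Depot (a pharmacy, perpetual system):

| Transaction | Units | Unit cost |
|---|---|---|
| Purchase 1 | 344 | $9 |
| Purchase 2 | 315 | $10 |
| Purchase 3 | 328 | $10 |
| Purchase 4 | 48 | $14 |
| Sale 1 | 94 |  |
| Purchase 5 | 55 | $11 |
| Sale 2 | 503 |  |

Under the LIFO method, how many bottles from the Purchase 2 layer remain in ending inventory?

149

Sale 1 (94) [LIFO — newest first]: 48 @ $14 + 46 @ $10 = $1,132
Sale 2 (503) [LIFO — newest first]: 55 @ $11 + 282 @ $10 + 166 @ $10 = $5,085
Total COGS = $1,132 + $5,085 = $6,217
Ending inventory: 344 @ $9 + 149 @ $10 = $4,586
Check: goods available $10,803 = COGS $6,217 + ending $4,586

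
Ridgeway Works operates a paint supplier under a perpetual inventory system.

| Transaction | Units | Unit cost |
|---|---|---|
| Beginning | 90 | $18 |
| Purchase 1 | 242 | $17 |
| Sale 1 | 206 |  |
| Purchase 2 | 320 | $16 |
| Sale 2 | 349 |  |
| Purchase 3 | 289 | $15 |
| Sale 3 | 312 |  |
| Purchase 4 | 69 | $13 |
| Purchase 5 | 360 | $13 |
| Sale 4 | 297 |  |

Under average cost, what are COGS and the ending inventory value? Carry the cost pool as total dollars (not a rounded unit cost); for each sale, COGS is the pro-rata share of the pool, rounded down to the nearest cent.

After Beginning: 90 on hand, pool $1,620.00 (≈ $18.0000 each)
After Purchase 1: 332 on hand, pool $5,734.00 (≈ $17.2711 each)
Sale 1, sell 206: 206/332 × $5,734.00 → $3,557.84
After Purchase 2: 446 on hand, pool $7,296.16 (≈ $16.3591 each)
Sale 2, sell 349: 349/446 × $7,296.16 → $5,709.32
After Purchase 3: 386 on hand, pool $5,921.84 (≈ $15.3416 each)
Sale 3, sell 312: 312/386 × $5,921.84 → $4,786.56
After Purchase 4: 143 on hand, pool $2,032.28 (≈ $14.2117 each)
After Purchase 5: 503 on hand, pool $6,712.28 (≈ $13.3445 each)
Sale 4, sell 297: 297/503 × $6,712.28 → $3,963.31
Total COGS = $3,557.84 + $5,709.32 + $4,786.56 + $3,963.31 = $18,017.03
Ending inventory (cost pool remaining) = $2,748.97

COGS = $18,017.03; ending inventory = $2,748.97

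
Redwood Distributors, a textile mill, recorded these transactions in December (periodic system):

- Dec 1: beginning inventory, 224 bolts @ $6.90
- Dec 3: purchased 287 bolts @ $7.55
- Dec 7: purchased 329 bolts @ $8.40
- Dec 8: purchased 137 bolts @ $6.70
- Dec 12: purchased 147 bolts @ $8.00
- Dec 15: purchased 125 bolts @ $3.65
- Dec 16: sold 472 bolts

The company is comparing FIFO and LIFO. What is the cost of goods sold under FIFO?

COGS = $3,418.00

FIFO COGS: 224 @ $6.90 + 248 @ $7.55 = $3,418.00
LIFO COGS: 125 @ $3.65 + 147 @ $8.00 + 137 @ $6.70 + 63 @ $8.40 = $3,079.35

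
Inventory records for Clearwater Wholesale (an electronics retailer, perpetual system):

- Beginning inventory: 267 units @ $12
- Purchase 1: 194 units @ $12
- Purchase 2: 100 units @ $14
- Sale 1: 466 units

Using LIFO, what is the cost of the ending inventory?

Sale 1 (466) [LIFO — newest first]: 100 @ $14 + 194 @ $12 + 172 @ $12 = $5,792
Ending inventory: 95 @ $12 = $1,140
Check: goods available $6,932 = COGS $5,792 + ending $1,140

Ending inventory = $1,140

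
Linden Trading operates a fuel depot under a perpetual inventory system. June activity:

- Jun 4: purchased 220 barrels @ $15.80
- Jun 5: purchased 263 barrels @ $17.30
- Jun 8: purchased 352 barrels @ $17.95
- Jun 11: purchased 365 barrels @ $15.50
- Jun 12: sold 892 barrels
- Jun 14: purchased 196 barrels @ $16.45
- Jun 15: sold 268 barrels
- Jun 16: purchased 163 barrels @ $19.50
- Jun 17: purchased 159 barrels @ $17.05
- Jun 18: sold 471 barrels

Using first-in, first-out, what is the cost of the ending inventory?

Ending inventory = $1,483.35

Jun 12, 892 sold [FIFO — oldest first]: 220 @ $15.80 + 263 @ $17.30 + 352 @ $17.95 + 57 @ $15.50 = $15,227.80
Jun 15, 268 sold [FIFO — oldest first]: 268 @ $15.50 = $4,154.00
Jun 18, 471 sold [FIFO — oldest first]: 40 @ $15.50 + 196 @ $16.45 + 163 @ $19.50 + 72 @ $17.05 = $8,250.30
Total COGS = $15,227.80 + $4,154.00 + $8,250.30 = $27,632.10
Ending inventory: 87 @ $17.05 = $1,483.35
Check: goods available $29,115.45 = COGS $27,632.10 + ending $1,483.35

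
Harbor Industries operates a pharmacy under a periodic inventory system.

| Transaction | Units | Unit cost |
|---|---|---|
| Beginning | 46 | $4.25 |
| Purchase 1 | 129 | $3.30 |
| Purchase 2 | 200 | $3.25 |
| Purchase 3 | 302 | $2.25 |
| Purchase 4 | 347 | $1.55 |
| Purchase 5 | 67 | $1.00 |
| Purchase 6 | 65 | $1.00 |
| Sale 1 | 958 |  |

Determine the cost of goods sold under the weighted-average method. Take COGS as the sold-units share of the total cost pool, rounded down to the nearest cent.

Sale 1, sell 958: 958/1156 × $2,620.55 → $2,171.70
Ending inventory (cost pool remaining) = $448.85
Check: goods available $2,620.55 = COGS $2,171.70 + ending $448.85

COGS = $2,171.70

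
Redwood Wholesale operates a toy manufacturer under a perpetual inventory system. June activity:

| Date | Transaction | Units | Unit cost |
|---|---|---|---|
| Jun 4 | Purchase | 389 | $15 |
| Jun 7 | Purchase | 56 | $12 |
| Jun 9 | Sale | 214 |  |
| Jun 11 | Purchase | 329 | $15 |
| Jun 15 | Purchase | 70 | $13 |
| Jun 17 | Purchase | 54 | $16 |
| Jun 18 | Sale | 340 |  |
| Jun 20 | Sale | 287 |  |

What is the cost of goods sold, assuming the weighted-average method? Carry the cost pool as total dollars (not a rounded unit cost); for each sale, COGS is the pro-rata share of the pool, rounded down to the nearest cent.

After Jun 4: 389 on hand, pool $5,835.00 (≈ $15.0000 each)
After Jun 7: 445 on hand, pool $6,507.00 (≈ $14.6225 each)
Jun 9, sell 214: 214/445 × $6,507.00 → $3,129.20
After Jun 11: 560 on hand, pool $8,312.80 (≈ $14.8443 each)
After Jun 15: 630 on hand, pool $9,222.80 (≈ $14.6394 each)
After Jun 17: 684 on hand, pool $10,086.80 (≈ $14.7468 each)
Jun 18, sell 340: 340/684 × $10,086.80 → $5,013.90
Jun 20, sell 287: 287/344 × $5,072.90 → $4,232.33
Total COGS = $3,129.20 + $5,013.90 + $4,232.33 = $12,375.43
Ending inventory (cost pool remaining) = $840.57

COGS = $12,375.43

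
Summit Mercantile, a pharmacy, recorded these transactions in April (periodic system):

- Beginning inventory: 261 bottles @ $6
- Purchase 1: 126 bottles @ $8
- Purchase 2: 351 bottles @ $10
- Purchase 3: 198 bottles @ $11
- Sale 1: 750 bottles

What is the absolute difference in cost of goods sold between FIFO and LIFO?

FIFO COGS: 261 @ $6 + 126 @ $8 + 351 @ $10 + 12 @ $11 = $6,216
LIFO COGS: 198 @ $11 + 351 @ $10 + 126 @ $8 + 75 @ $6 = $7,146
Difference = |$6,216 − $7,146| = $930

$930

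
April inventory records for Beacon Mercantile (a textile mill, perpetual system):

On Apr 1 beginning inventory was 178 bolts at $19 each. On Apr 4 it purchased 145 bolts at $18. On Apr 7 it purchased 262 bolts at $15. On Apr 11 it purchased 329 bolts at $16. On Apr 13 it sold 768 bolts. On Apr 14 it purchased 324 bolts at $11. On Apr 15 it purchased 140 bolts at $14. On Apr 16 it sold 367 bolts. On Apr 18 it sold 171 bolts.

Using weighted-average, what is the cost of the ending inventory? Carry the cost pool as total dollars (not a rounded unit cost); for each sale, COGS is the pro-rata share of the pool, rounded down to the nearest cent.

After Apr 1: 178 on hand, pool $3,382.00 (≈ $19.0000 each)
After Apr 4: 323 on hand, pool $5,992.00 (≈ $18.5511 each)
After Apr 7: 585 on hand, pool $9,922.00 (≈ $16.9607 each)
After Apr 11: 914 on hand, pool $15,186.00 (≈ $16.6149 each)
Apr 13, sell 768: 768/914 × $15,186.00 → $12,760.22
After Apr 14: 470 on hand, pool $5,989.78 (≈ $12.7442 each)
After Apr 15: 610 on hand, pool $7,949.78 (≈ $13.0324 each)
Apr 16, sell 367: 367/610 × $7,949.78 → $4,782.90
Apr 18, sell 171: 171/243 × $3,166.88 → $2,228.54
Total COGS = $12,760.22 + $4,782.90 + $2,228.54 = $19,771.66
Ending inventory (cost pool remaining) = $938.34

Ending inventory = $938.34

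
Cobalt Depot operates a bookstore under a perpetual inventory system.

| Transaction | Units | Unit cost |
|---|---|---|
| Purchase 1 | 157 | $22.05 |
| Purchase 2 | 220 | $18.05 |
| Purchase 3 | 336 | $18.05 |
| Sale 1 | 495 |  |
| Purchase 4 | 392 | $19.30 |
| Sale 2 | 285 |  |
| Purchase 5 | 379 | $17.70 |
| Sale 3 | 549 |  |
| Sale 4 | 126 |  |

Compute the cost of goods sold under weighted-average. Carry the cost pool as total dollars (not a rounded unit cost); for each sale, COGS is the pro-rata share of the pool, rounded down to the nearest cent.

After Purchase 1: 157 on hand, pool $3,461.85 (≈ $22.0500 each)
After Purchase 2: 377 on hand, pool $7,432.85 (≈ $19.7158 each)
After Purchase 3: 713 on hand, pool $13,497.65 (≈ $18.9308 each)
Sale 1, sell 495: 495/713 × $13,497.65 → $9,370.73
After Purchase 4: 610 on hand, pool $11,692.52 (≈ $19.1681 each)
Sale 2, sell 285: 285/610 × $11,692.52 → $5,462.89
After Purchase 5: 704 on hand, pool $12,937.93 (≈ $18.3777 each)
Sale 3, sell 549: 549/704 × $12,937.93 → $10,089.38
Sale 4, sell 126: 126/155 × $2,848.55 → $2,315.59
Total COGS = $9,370.73 + $5,462.89 + $10,089.38 + $2,315.59 = $27,238.59
Ending inventory (cost pool remaining) = $532.96

COGS = $27,238.59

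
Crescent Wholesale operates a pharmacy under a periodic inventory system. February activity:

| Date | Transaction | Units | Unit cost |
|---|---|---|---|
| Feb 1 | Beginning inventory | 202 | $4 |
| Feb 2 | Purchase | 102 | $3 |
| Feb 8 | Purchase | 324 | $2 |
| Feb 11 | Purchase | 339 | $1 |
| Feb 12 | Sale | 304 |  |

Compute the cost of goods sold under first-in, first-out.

Feb 12, 304 sold [FIFO — oldest first]: 202 @ $4 + 102 @ $3 = $1,114
Ending inventory: 324 @ $2 + 339 @ $1 = $987

COGS = $1,114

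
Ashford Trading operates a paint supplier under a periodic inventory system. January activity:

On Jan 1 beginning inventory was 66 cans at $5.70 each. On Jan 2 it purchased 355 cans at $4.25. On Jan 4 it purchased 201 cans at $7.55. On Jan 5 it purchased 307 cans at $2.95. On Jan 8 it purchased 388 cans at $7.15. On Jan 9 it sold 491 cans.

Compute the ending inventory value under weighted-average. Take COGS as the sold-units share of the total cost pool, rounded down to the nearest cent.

Ending inventory = $4,441.93

Jan 9, sell 491: 491/1317 × $7,082.35 → $2,640.42
Ending inventory (cost pool remaining) = $4,441.93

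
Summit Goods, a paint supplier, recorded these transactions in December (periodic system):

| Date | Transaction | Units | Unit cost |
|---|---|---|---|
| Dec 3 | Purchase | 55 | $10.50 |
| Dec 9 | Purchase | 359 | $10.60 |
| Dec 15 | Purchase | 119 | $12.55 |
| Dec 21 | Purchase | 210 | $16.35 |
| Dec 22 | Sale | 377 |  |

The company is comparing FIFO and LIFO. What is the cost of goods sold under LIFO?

FIFO COGS: 55 @ $10.50 + 322 @ $10.60 = $3,990.70
LIFO COGS: 210 @ $16.35 + 119 @ $12.55 + 48 @ $10.60 = $5,435.75

COGS = $5,435.75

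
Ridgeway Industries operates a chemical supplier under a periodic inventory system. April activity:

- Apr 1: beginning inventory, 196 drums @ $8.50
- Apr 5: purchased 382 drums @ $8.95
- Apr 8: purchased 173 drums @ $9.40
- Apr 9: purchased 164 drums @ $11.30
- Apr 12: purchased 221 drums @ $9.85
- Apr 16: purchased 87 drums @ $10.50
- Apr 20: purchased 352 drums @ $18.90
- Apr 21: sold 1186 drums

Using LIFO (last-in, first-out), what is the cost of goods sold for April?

Apr 21, 1186 sold [LIFO — newest first]: 352 @ $18.90 + 87 @ $10.50 + 221 @ $9.85 + 164 @ $11.30 + 173 @ $9.40 + 189 @ $8.95 = $14,914.10
Ending inventory: 196 @ $8.50 + 193 @ $8.95 = $3,393.35
Check: goods available $18,307.45 = COGS $14,914.10 + ending $3,393.35

COGS = $14,914.10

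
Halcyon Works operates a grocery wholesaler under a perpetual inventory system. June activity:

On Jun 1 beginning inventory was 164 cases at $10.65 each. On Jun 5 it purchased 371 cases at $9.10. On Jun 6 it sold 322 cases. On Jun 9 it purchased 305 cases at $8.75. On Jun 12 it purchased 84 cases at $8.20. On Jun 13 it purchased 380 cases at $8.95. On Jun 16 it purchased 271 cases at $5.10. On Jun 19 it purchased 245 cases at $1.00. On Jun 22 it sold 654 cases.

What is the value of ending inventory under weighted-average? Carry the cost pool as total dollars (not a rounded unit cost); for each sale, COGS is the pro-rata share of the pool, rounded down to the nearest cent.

Ending inventory = $5,873.73

After Jun 1: 164 on hand, pool $1,746.60 (≈ $10.6500 each)
After Jun 5: 535 on hand, pool $5,122.70 (≈ $9.5751 each)
Jun 6, sell 322: 322/535 × $5,122.70 → $3,083.19
After Jun 9: 518 on hand, pool $4,708.26 (≈ $9.0893 each)
After Jun 12: 602 on hand, pool $5,397.06 (≈ $8.9652 each)
After Jun 13: 982 on hand, pool $8,798.06 (≈ $8.9593 each)
After Jun 16: 1253 on hand, pool $10,180.16 (≈ $8.1246 each)
After Jun 19: 1498 on hand, pool $10,425.16 (≈ $6.9594 each)
Jun 22, sell 654: 654/1498 × $10,425.16 → $4,551.43
Total COGS = $3,083.19 + $4,551.43 = $7,634.62
Ending inventory (cost pool remaining) = $5,873.73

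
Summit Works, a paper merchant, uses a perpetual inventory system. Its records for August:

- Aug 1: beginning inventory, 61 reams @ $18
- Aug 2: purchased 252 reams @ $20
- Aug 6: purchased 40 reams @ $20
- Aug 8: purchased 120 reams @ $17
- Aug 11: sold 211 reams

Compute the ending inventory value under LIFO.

Aug 11, 211 sold [LIFO — newest first]: 120 @ $17 + 40 @ $20 + 51 @ $20 = $3,860
Ending inventory: 61 @ $18 + 201 @ $20 = $5,118
Check: goods available $8,978 = COGS $3,860 + ending $5,118

Ending inventory = $5,118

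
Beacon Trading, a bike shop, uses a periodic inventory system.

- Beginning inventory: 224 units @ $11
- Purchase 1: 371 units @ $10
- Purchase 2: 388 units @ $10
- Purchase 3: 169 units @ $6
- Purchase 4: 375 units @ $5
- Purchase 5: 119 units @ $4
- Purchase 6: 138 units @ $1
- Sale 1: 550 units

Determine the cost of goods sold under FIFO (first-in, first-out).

COGS = $5,724

Sale 1 (550) [FIFO — oldest first]: 224 @ $11 + 326 @ $10 = $5,724
Ending inventory: 45 @ $10 + 388 @ $10 + 169 @ $6 + 375 @ $5 + 119 @ $4 + 138 @ $1 = $7,833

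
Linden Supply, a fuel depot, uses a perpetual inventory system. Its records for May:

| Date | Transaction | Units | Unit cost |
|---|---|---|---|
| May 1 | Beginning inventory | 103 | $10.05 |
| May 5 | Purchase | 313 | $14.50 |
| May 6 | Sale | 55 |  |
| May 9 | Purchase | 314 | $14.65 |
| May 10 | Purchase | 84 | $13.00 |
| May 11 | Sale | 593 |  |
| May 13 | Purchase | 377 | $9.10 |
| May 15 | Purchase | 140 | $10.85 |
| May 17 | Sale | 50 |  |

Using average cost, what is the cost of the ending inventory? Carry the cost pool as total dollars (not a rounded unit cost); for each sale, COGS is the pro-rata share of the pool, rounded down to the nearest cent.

After May 1: 103 on hand, pool $1,035.15 (≈ $10.0500 each)
After May 5: 416 on hand, pool $5,573.65 (≈ $13.3982 each)
May 6, sell 55: 55/416 × $5,573.65 → $736.90
After May 9: 675 on hand, pool $9,436.85 (≈ $13.9805 each)
After May 10: 759 on hand, pool $10,528.85 (≈ $13.8720 each)
May 11, sell 593: 593/759 × $10,528.85 → $8,226.09
After May 13: 543 on hand, pool $5,733.46 (≈ $10.5589 each)
After May 15: 683 on hand, pool $7,252.46 (≈ $10.6185 each)
May 17, sell 50: 50/683 × $7,252.46 → $530.92
Total COGS = $736.90 + $8,226.09 + $530.92 = $9,493.91
Ending inventory (cost pool remaining) = $6,721.54

Ending inventory = $6,721.54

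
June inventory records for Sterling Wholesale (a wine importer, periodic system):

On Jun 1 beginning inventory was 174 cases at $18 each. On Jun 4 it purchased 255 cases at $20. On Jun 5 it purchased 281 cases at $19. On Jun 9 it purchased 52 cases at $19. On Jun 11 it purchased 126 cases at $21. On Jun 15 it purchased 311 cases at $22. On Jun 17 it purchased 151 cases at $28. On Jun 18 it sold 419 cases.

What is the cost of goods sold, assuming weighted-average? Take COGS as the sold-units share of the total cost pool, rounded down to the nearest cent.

Jun 18, sell 419: 419/1350 × $28,275.00 → $8,775.72
Ending inventory (cost pool remaining) = $19,499.28

COGS = $8,775.72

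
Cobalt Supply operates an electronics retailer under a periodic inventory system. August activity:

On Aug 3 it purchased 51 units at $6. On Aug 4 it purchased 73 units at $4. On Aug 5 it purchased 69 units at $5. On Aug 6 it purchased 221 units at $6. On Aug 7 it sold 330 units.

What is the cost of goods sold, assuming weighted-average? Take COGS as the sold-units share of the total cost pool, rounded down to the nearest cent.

Aug 7, sell 330: 330/414 × $2,269.00 → $1,808.62
Ending inventory (cost pool remaining) = $460.38
Check: goods available $2,269.00 = COGS $1,808.62 + ending $460.38

COGS = $1,808.62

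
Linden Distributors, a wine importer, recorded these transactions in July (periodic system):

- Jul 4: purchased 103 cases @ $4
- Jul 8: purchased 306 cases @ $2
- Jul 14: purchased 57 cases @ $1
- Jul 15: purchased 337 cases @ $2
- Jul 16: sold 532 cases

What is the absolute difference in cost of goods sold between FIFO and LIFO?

FIFO COGS: 103 @ $4 + 306 @ $2 + 57 @ $1 + 66 @ $2 = $1,213
LIFO COGS: 337 @ $2 + 57 @ $1 + 138 @ $2 = $1,007
Difference = |$1,213 − $1,007| = $206

$206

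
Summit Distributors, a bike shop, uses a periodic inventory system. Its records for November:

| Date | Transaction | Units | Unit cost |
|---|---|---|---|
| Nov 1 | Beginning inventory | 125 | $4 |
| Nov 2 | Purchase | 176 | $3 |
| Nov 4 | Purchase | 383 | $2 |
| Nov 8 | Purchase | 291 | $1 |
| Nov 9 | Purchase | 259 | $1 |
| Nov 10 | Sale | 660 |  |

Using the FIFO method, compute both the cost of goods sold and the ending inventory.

Nov 10, 660 sold [FIFO — oldest first]: 125 @ $4 + 176 @ $3 + 359 @ $2 = $1,746
Ending inventory: 24 @ $2 + 291 @ $1 + 259 @ $1 = $598

COGS = $1,746; ending inventory = $598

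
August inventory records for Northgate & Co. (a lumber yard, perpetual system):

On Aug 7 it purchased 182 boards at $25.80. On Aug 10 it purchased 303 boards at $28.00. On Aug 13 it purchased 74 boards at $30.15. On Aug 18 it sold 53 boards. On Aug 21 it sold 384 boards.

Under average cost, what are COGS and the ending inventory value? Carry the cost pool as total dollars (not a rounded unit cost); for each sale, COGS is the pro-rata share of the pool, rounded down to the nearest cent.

COGS = $12,047.36; ending inventory = $3,363.34

After Aug 7: 182 on hand, pool $4,695.60 (≈ $25.8000 each)
After Aug 10: 485 on hand, pool $13,179.60 (≈ $27.1744 each)
After Aug 13: 559 on hand, pool $15,410.70 (≈ $27.5683 each)
Aug 18, sell 53: 53/559 × $15,410.70 → $1,461.12
Aug 21, sell 384: 384/506 × $13,949.58 → $10,586.24
Total COGS = $1,461.12 + $10,586.24 = $12,047.36
Ending inventory (cost pool remaining) = $3,363.34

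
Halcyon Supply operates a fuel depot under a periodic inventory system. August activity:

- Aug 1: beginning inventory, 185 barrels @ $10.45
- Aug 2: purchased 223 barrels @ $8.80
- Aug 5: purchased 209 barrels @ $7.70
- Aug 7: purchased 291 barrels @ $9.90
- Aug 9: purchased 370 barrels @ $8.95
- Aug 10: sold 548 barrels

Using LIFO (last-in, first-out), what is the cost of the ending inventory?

Aug 10, 548 sold [LIFO — newest first]: 370 @ $8.95 + 178 @ $9.90 = $5,073.70
Ending inventory: 185 @ $10.45 + 223 @ $8.80 + 209 @ $7.70 + 113 @ $9.90 = $6,623.65
Check: goods available $11,697.35 = COGS $5,073.70 + ending $6,623.65

Ending inventory = $6,623.65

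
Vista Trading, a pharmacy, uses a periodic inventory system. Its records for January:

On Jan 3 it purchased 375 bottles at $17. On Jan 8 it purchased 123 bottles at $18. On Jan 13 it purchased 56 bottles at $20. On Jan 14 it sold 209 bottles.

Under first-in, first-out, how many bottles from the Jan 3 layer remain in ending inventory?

Jan 14, 209 sold [FIFO — oldest first]: 209 @ $17 = $3,553
Ending inventory: 166 @ $17 + 123 @ $18 + 56 @ $20 = $6,156

166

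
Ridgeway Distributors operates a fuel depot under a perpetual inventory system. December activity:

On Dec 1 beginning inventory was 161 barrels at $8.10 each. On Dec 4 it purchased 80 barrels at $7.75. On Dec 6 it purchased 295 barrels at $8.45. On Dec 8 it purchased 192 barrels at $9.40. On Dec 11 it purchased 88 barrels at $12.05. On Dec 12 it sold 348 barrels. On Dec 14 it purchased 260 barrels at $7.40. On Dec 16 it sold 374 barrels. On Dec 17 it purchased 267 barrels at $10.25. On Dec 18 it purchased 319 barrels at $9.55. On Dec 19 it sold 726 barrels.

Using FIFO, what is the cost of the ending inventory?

Dec 12, 348 sold [FIFO — oldest first]: 161 @ $8.10 + 80 @ $7.75 + 107 @ $8.45 = $2,828.25
Dec 16, 374 sold [FIFO — oldest first]: 188 @ $8.45 + 186 @ $9.40 = $3,337.00
Dec 19, 726 sold [FIFO — oldest first]: 6 @ $9.40 + 88 @ $12.05 + 260 @ $7.40 + 267 @ $10.25 + 105 @ $9.55 = $6,780.30
Total COGS = $2,828.25 + $3,337.00 + $6,780.30 = $12,945.55
Ending inventory: 214 @ $9.55 = $2,043.70

Ending inventory = $2,043.70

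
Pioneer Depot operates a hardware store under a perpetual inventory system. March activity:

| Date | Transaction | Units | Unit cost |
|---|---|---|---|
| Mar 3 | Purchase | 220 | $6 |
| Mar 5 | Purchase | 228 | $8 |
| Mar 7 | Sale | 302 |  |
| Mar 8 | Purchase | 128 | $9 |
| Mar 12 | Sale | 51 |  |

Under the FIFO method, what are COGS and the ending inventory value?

Mar 7, 302 sold [FIFO — oldest first]: 220 @ $6 + 82 @ $8 = $1,976
Mar 12, 51 sold [FIFO — oldest first]: 51 @ $8 = $408
Total COGS = $1,976 + $408 = $2,384
Ending inventory: 95 @ $8 + 128 @ $9 = $1,912
Check: goods available $4,296 = COGS $2,384 + ending $1,912

COGS = $2,384; ending inventory = $1,912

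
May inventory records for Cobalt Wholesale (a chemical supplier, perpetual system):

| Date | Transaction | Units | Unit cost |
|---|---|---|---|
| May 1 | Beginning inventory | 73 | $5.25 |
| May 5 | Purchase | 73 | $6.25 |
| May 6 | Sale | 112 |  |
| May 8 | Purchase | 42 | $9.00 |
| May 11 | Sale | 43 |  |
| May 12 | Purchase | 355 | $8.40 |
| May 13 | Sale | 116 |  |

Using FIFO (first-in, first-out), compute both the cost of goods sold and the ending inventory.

COGS = $1,914.70; ending inventory = $2,284.80

May 6, 112 sold [FIFO — oldest first]: 73 @ $5.25 + 39 @ $6.25 = $627.00
May 11, 43 sold [FIFO — oldest first]: 34 @ $6.25 + 9 @ $9.00 = $293.50
May 13, 116 sold [FIFO — oldest first]: 33 @ $9.00 + 83 @ $8.40 = $994.20
Total COGS = $627.00 + $293.50 + $994.20 = $1,914.70
Ending inventory: 272 @ $8.40 = $2,284.80
Check: goods available $4,199.50 = COGS $1,914.70 + ending $2,284.80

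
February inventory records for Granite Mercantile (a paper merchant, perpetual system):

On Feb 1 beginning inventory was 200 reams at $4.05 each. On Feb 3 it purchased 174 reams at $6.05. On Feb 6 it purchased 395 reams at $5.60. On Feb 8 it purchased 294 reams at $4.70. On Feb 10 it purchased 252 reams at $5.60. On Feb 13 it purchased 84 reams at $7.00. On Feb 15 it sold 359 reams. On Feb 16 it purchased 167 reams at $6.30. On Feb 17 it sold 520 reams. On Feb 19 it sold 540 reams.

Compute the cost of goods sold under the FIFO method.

COGS = $7,581.70

Feb 15, 359 sold [FIFO — oldest first]: 200 @ $4.05 + 159 @ $6.05 = $1,771.95
Feb 17, 520 sold [FIFO — oldest first]: 15 @ $6.05 + 395 @ $5.60 + 110 @ $4.70 = $2,819.75
Feb 19, 540 sold [FIFO — oldest first]: 184 @ $4.70 + 252 @ $5.60 + 84 @ $7.00 + 20 @ $6.30 = $2,990.00
Total COGS = $1,771.95 + $2,819.75 + $2,990.00 = $7,581.70
Ending inventory: 147 @ $6.30 = $926.10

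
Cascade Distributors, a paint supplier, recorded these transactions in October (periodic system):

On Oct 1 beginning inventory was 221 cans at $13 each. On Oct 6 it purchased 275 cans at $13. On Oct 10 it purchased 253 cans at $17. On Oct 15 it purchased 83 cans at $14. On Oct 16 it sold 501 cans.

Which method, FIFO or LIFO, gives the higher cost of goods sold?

LIFO

FIFO COGS: 221 @ $13 + 275 @ $13 + 5 @ $17 = $6,533
LIFO COGS: 83 @ $14 + 253 @ $17 + 165 @ $13 = $7,608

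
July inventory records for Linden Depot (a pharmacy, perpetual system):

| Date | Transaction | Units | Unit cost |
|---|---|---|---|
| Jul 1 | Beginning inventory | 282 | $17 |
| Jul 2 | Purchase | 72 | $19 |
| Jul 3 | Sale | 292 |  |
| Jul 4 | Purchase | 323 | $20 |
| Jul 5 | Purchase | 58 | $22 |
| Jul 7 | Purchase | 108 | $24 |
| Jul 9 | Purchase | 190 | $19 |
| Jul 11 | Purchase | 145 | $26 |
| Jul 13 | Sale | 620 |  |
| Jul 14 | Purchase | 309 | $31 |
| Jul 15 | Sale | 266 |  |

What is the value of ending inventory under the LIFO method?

Ending inventory = $6,467

Jul 3, 292 sold [LIFO — newest first]: 72 @ $19 + 220 @ $17 = $5,108
Jul 13, 620 sold [LIFO — newest first]: 145 @ $26 + 190 @ $19 + 108 @ $24 + 58 @ $22 + 119 @ $20 = $13,628
Jul 15, 266 sold [LIFO — newest first]: 266 @ $31 = $8,246
Total COGS = $5,108 + $13,628 + $8,246 = $26,982
Ending inventory: 62 @ $17 + 204 @ $20 + 43 @ $31 = $6,467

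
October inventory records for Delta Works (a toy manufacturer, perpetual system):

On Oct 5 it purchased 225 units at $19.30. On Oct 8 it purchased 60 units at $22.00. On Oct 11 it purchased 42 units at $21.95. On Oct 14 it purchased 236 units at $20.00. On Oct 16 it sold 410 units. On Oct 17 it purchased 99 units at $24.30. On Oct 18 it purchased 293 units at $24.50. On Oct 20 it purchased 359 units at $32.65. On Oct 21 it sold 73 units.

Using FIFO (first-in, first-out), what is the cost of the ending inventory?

Oct 16, 410 sold [FIFO — oldest first]: 225 @ $19.30 + 60 @ $22.00 + 42 @ $21.95 + 83 @ $20.00 = $8,244.40
Oct 21, 73 sold [FIFO — oldest first]: 73 @ $20.00 = $1,460.00
Total COGS = $8,244.40 + $1,460.00 = $9,704.40
Ending inventory: 80 @ $20.00 + 99 @ $24.30 + 293 @ $24.50 + 359 @ $32.65 = $22,905.55
Check: goods available $32,609.95 = COGS $9,704.40 + ending $22,905.55

Ending inventory = $22,905.55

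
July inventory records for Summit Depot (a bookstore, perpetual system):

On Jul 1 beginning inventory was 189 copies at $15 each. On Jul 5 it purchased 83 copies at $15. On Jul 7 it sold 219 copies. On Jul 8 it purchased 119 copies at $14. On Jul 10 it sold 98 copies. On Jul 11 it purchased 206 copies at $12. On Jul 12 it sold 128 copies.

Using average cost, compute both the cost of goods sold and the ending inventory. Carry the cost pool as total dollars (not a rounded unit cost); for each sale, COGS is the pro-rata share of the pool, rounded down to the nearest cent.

COGS = $6,301.27; ending inventory = $1,916.73

After Jul 1: 189 on hand, pool $2,835.00 (≈ $15.0000 each)
After Jul 5: 272 on hand, pool $4,080.00 (≈ $15.0000 each)
Jul 7, sell 219: 219/272 × $4,080.00 → $3,285.00
After Jul 8: 172 on hand, pool $2,461.00 (≈ $14.3081 each)
Jul 10, sell 98: 98/172 × $2,461.00 → $1,402.19
After Jul 11: 280 on hand, pool $3,530.81 (≈ $12.6100 each)
Jul 12, sell 128: 128/280 × $3,530.81 → $1,614.08
Total COGS = $3,285.00 + $1,402.19 + $1,614.08 = $6,301.27
Ending inventory (cost pool remaining) = $1,916.73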